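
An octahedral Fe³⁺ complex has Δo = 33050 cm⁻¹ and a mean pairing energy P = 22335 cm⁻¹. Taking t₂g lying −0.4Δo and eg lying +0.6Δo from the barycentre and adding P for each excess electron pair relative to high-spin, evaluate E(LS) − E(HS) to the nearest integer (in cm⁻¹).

Group 8 minus oxidation state +3 gives a d⁵ configuration for Fe³⁺.
High-spin d⁵ fills as t₂g³ eg² with CFSE 3(−0.4) + 2(+0.6) = 0.0Δo = 0 cm⁻¹.
For low-spin the configuration is t₂g⁵ eg⁰: orbital energy -2.0 × 33050 = -66100 cm⁻¹, and 2 additional pairs relative to high-spin add 44670 cm⁻¹, giving -21430 cm⁻¹.
Thus E(LS) − E(HS) = -21430 cm⁻¹.

-21430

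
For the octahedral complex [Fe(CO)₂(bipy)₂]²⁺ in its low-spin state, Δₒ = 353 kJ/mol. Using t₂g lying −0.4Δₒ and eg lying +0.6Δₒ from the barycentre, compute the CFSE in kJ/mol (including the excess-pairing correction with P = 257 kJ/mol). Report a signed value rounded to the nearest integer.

-333

Ligand charges: 2×(+0) from CO and 2×(+0) from bipy sum to +0; with overall charge +2, Fe is +2.
Fe²⁺: group 8, so d-count = 8 − 2 = 6.
Configuration: t₂g⁶ eg⁰.
The orbital stabilization is -2.4Δₒ = -2.4 × 353 = -847 kJ/mol.
Relative to high-spin t₂g⁴ eg² (1 paired), the low-spin configuration has 2 additional pairs, contributing +2 × 257 = +514 kJ/mol.
Net CFSE = -847 + 514 = -333 kJ/mol.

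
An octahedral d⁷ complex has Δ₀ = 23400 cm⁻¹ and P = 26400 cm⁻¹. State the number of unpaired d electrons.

3

Here Δ₀ < P (23400 < 26400), so the high-spin state is favoured.
That gives t2g^5 e_g^2.
Unpaired electrons: 3.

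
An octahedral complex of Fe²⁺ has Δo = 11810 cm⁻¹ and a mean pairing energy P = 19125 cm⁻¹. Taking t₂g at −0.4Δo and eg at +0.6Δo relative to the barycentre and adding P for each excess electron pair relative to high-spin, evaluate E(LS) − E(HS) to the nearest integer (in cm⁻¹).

Group 8 minus oxidation state +2 gives a d⁶ configuration for Fe²⁺.
In the high-spin limit (t₂g⁴ eg²) the orbital term is -0.4Δo = -4724 cm⁻¹, with no excess pairing.
For low-spin the configuration is t₂g⁶ eg⁰: orbital energy -2.4 × 11810 = -28344 cm⁻¹, and 2 additional pairs relative to high-spin add 38250 cm⁻¹, giving 9906 cm⁻¹.
Thus E(LS) − E(HS) = 14630 cm⁻¹.

14630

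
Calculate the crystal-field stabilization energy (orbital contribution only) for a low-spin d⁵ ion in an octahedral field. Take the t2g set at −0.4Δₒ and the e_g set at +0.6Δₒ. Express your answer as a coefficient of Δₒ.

-2.0 Δₒ

Configuration: t2g^5 e_g^0.
CFSE = 5(-0.4Δₒ) + 0(0.6Δₒ) = -2.0Δₒ + 0.0Δₒ = -2.0Δₒ.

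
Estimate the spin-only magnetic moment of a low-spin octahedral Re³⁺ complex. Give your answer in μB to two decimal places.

Re sits in group 7; removing 3 electrons leaves Re³⁺ with 7 − 3 = 4 d electrons.
Configuration: t2g^4 e_g^0 → 2 unpaired electrons.
μ(spin-only) = √[2(2+2)] = √8 ≈ 2.83 μB.

2.83 μB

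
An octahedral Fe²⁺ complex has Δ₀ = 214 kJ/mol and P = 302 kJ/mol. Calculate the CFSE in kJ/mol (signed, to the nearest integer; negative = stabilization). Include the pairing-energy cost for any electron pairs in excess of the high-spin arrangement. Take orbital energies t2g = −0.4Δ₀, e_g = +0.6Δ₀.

Fe sits in group 8; removing 2 electrons leaves Fe²⁺ with 8 − 2 = 6 d electrons.
With Δ₀ < P the complex is high-spin.
That gives t2g^4 e_g^2.
Orbital CFSE = -0.4Δ₀ = -0.4 × 214 = -86 kJ/mol.
High-spin has no excess pairs, so no pairing correction applies.

-86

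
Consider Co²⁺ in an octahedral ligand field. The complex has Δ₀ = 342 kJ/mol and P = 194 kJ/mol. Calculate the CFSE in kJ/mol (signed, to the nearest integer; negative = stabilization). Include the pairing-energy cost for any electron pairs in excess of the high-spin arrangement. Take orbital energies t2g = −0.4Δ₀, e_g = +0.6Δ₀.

-422

Co²⁺: group 9, so d-count = 9 − 2 = 7.
With Δ₀ > P the complex is low-spin.
Filling d⁷ accordingly: t2g^6 e_g^1.
Orbital CFSE = -1.8Δ₀ = -1.8 × 342 = -616 kJ/mol.
Excess pairs vs high-spin: 3 − 2 = 1; pairing cost = +194 kJ/mol.
Net CFSE = -616 + 194 = -422 kJ/mol.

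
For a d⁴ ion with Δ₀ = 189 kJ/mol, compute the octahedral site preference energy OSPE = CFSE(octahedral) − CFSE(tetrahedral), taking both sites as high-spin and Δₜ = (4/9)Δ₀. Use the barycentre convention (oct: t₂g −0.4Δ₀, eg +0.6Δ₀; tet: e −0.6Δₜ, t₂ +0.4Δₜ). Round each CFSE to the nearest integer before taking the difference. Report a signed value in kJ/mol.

Octahedral (high-spin): t₂g³ eg¹, CFSE = 3(−0.4) + 1(+0.6) = -0.6Δ₀ = -0.6 × 189 = -113 kJ/mol.
In a tetrahedral site the filling is e² t₂²: CFSE(tet) = -0.4Δₜ = -0.4 × (4/9)(189) = -34 kJ/mol.
OSPE = CFSE(oct) − CFSE(tet) = -113 − (-34) = -79 kJ/mol.

-79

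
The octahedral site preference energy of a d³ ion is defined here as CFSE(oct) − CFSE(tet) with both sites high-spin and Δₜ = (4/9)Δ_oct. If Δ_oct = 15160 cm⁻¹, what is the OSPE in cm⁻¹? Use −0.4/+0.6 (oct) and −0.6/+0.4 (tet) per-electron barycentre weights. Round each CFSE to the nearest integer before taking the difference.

Octahedral high-spin t₂g³ eg⁰: CFSE = -1.2 × 15160 = -18192 cm⁻¹.
Tetrahedral e² t₂¹ gives -0.8Δₜ = -0.8 × (4/9) × 15160 = -5390 cm⁻¹.
OSPE = CFSE(oct) − CFSE(tet) = -18192 − (-5390) = -12802 cm⁻¹.

-12802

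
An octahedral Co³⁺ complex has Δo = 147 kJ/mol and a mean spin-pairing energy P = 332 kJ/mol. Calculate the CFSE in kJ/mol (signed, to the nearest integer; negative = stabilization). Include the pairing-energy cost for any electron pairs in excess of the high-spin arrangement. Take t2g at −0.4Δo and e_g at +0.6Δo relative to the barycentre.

-59

Co³⁺: group 9, so d-count = 9 − 3 = 6.
Here Δo < P (147 < 332), so the high-spin state is favoured.
That gives t2g^4 e_g^2.
Orbital CFSE = -0.4Δo = -0.4 × 147 = -59 kJ/mol.
High-spin has no excess pairs, so no pairing correction applies.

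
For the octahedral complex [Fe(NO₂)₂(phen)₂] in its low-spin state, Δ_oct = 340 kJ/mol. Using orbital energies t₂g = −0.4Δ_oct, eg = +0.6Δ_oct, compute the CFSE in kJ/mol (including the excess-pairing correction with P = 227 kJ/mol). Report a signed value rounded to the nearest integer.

-362

Ligand charges: 2×(-1) from NO₂⁻ and 2×(+0) from phen sum to -2; with overall charge +0, Fe is +2.
Fe sits in group 8; removing 2 electrons leaves Fe²⁺ with 8 − 2 = 6 d electrons.
Electron filling gives t₂g⁶ eg⁰.
CFSE(orbital) = 6×(-0.4Δ_oct) + 0×(0.6Δ_oct) = -2.4Δ_oct; with Δ_oct = 340 kJ/mol that is -816 kJ/mol.
Pairing penalty: 3 pairs vs 1 in the high-spin reference → 2 extra × P = 454 kJ/mol.
Net CFSE = -816 + 454 = -362 kJ/mol.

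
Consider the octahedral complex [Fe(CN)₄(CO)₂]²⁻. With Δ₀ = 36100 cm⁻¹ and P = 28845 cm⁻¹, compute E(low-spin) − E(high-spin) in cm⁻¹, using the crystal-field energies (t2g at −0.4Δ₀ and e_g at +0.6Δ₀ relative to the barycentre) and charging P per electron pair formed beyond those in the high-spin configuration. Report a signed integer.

Ligand charges: 4×(-1) from CN⁻ and 2×(+0) from CO sum to -4; with overall charge -2, Fe is +2.
Group 8 minus oxidation state +2 gives a d⁶ configuration for Fe²⁺.
High-spin: t2g^4 e_g^2, CFSE = -0.4Δ₀ = -14440 cm⁻¹.
For low-spin the configuration is t2g^6 e_g^0: orbital energy -2.4 × 36100 = -86640 cm⁻¹, and 2 additional pairs relative to high-spin add 57690 cm⁻¹, giving -28950 cm⁻¹.
The difference is -28950 − (-14440) = -14510 cm⁻¹, so low-spin lies lower.

-14510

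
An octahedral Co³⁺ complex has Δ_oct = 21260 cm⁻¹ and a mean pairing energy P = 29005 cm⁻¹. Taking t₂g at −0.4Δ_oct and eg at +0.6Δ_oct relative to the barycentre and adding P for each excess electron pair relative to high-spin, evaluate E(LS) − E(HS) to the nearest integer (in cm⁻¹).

15490

Co³⁺: group 9, so d-count = 9 − 3 = 6.
In the high-spin limit (t₂g⁴ eg²) the orbital term is -0.4Δ_oct = -8504 cm⁻¹, with no excess pairing.
Low-spin t₂g⁶ eg⁰ gives -2.4Δ_oct = -51024 cm⁻¹, but forming 2 extra pairs costs 2P = 58010 cm⁻¹, so E(LS) = -51024 + 58010 = 6986 cm⁻¹.
E(LS) − E(HS) = 6986 − (-8504) = 15490 cm⁻¹.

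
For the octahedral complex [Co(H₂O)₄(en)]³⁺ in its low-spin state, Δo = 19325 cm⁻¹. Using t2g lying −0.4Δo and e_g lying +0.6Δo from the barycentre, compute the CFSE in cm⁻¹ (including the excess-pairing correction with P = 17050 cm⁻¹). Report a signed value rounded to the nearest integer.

Ligand charges: 4×(+0) from H₂O and 1×(+0) from en sum to +0; with overall charge +3, Co is +3.
Co³⁺: group 9, so d-count = 9 − 3 = 6.
The d⁶ electrons fill as t2g^6 e_g^0.
The orbital stabilization is -2.4Δo = -2.4 × 19325 = -46380 cm⁻¹.
Relative to high-spin t2g^4 e_g^2 (1 paired), the low-spin configuration has 2 additional pairs, contributing +2 × 17050 = +34100 cm⁻¹.
Combining: -46380 + 34100 = -12280 cm⁻¹.

-12280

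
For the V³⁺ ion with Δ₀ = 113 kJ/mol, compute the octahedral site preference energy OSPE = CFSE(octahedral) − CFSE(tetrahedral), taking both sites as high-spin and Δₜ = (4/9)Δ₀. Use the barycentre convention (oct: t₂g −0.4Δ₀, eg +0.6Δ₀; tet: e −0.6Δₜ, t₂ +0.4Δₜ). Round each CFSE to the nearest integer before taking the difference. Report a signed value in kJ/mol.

V sits in group 5; removing 3 electrons leaves V³⁺ with 5 − 3 = 2 d electrons.
Octahedral (high-spin): t2g^2 e_g^0, CFSE = 2(−0.4) + 0(+0.6) = -0.8Δ₀ = -0.8 × 113 = -90 kJ/mol.
In a tetrahedral site the filling is e^2 t2^0: CFSE(tet) = -1.2Δₜ = -1.2 × (4/9)(113) = -60 kJ/mol.
OSPE = -90 − (-60) = -30 kJ/mol.

-30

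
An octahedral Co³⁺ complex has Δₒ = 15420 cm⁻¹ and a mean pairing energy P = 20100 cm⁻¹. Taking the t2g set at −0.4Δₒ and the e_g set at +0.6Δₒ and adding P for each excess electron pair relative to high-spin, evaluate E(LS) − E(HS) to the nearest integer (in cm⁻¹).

9360

Co sits in group 9; removing 3 electrons leaves Co³⁺ with 9 − 3 = 6 d electrons.
In the high-spin limit (t2g^4 e_g^2) the orbital term is -0.4Δₒ = -6168 cm⁻¹, with no excess pairing.
For low-spin the configuration is t2g^6 e_g^0: orbital energy -2.4 × 15420 = -37008 cm⁻¹, and 2 additional pairs relative to high-spin add 40200 cm⁻¹, giving 3192 cm⁻¹.
Thus E(LS) − E(HS) = 9360 cm⁻¹.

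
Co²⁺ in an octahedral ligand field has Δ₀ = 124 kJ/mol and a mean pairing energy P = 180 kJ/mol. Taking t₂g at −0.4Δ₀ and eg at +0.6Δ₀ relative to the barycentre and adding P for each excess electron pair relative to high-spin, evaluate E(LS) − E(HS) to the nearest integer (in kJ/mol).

Co is in group 9, so Co²⁺ is d⁷ (9 − 2 = 7).
High-spin d⁷ fills as t₂g⁵ eg² with CFSE 5(−0.4) + 2(+0.6) = -0.8Δ₀ = -99 kJ/mol.
Low-spin t₂g⁶ eg¹ gives -1.8Δ₀ = -223 kJ/mol, but forming 1 extra pair costs 1P = 180 kJ/mol, so E(LS) = -223 + 180 = -43 kJ/mol.
The difference is -43 − (-99) = 56 kJ/mol, so high-spin lies lower.

56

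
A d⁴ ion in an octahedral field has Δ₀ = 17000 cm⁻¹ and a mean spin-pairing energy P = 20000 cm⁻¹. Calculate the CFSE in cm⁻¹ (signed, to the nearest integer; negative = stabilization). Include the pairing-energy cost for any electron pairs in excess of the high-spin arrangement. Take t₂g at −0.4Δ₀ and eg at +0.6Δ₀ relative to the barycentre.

-10200

With Δ₀ < P the complex is high-spin.
That gives t₂g³ eg¹.
Orbital CFSE = -0.6Δ₀ = -0.6 × 17000 = -10200 cm⁻¹.
High-spin has no excess pairs, so no pairing correction applies.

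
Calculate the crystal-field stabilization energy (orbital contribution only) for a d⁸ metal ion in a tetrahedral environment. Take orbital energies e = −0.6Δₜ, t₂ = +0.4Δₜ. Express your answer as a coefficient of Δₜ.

-0.8 Δₜ

Tetrahedral splitting is small, so the complex is high-spin.
Configuration: e⁴ t₂⁴.
CFSE = 4(-0.6Δₜ) + 4(0.4Δₜ) = -2.4Δₜ + 1.6Δₜ = -0.8Δₜ.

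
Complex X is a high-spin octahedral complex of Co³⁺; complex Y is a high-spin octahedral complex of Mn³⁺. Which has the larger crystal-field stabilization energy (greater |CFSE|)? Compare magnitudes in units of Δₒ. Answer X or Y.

X: Co³⁺: group 9, so d-count = 9 − 3 = 6; t₂g⁴ eg², CFSE = -0.4Δₒ.
Y: Mn is in group 7, so Mn³⁺ is d⁴ (7 − 3 = 4); t2g^3 e_g^1, CFSE = -0.6Δₒ.
So Y has the larger |CFSE|.

Y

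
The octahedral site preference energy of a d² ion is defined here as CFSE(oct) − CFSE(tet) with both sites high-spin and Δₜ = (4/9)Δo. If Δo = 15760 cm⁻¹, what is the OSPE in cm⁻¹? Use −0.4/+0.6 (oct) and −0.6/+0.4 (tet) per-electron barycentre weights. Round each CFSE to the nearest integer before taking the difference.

Octahedral (high-spin): t2g^2 e_g^0, CFSE = 2(−0.4) + 0(+0.6) = -0.8Δo = -0.8 × 15760 = -12608 cm⁻¹.
Tetrahedral: e^2 t2^0, CFSE = 2(−0.6) + 0(+0.4) = -1.2Δₜ = -1.2 × (4/9) × 15760 = -8405 cm⁻¹.
Subtracting, OSPE = -12608 − (-8405) = -4203 cm⁻¹.

-4203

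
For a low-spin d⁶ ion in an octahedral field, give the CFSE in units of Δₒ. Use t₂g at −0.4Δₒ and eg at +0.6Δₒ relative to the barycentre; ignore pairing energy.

Configuration: t₂g⁶ eg⁰.
CFSE = 6(-0.4Δₒ) + 0(0.6Δₒ) = -2.4Δₒ + 0.0Δₒ = -2.4Δₒ.

-2.4 Δₒ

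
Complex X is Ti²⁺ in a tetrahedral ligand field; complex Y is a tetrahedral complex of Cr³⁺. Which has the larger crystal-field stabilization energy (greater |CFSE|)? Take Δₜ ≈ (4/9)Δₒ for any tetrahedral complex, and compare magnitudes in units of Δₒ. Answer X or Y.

X: Group 4 minus oxidation state +2 gives a d² configuration for Ti²⁺; With tetrahedral geometry the complex is necessarily high-spin; e² t₂⁰, CFSE = -1.2Δₜ ≈ -0.53Δₒ.
Y: Cr sits in group 6; removing 3 electrons leaves Cr³⁺ with 6 − 3 = 3 d electrons; Tetrahedral fields are weak (Δₜ ≈ 4/9 Δₒ), so electrons fill high-spin; e² t₂¹, CFSE = -0.8Δₜ ≈ -0.36Δₒ.
So X has the larger |CFSE|.

X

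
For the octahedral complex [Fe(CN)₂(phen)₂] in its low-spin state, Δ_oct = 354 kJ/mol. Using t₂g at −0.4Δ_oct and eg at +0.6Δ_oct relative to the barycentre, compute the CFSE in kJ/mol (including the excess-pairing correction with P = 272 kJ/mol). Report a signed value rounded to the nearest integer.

Ligand charges: 2×(-1) from CN⁻ and 2×(+0) from phen sum to -2; with overall charge +0, Fe is +2.
Group 8 minus oxidation state +2 gives a d⁶ configuration for Fe²⁺.
Electron filling gives t₂g⁶ eg⁰.
Orbital CFSE = 6(-0.4) + 0(0.6) = -2.4Δ_oct = -2.4 × 354 = -850 kJ/mol.
High-spin d⁶ would be t₂g⁴ eg² with 1 pair; low-spin has 3, so 2 excess pairs cost +2P = +544 kJ/mol.
Combining: -850 + 544 = -306 kJ/mol.

-306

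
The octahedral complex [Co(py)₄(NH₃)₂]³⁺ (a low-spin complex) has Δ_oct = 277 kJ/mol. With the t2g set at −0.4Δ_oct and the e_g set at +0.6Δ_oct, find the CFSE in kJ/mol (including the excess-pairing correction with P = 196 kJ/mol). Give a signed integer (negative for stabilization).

-273

Ligand charges: 4×(+0) from py and 2×(+0) from NH₃ sum to +0; with overall charge +3, Co is +3.
Group 9 minus oxidation state +3 gives a d⁶ configuration for Co³⁺.
Electron filling gives t2g^6 e_g^0.
Orbital CFSE = 6(-0.4) + 0(0.6) = -2.4Δ_oct = -2.4 × 277 = -665 kJ/mol.
Pairing penalty: 3 pairs vs 1 in the high-spin reference → 2 extra × P = 392 kJ/mol.
Combining: -665 + 392 = -273 kJ/mol.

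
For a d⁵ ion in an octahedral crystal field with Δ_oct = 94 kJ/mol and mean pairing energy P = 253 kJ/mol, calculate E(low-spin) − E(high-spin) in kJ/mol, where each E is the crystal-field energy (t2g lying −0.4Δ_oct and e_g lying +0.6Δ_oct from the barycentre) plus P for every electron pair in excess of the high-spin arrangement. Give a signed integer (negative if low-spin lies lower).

High-spin d⁵ fills as t2g^3 e_g^2 with CFSE 3(−0.4) + 2(+0.6) = 0.0Δ_oct = 0 kJ/mol.
Low-spin: t2g^5 e_g^0, orbital CFSE = -2.0Δ_oct = -188 kJ/mol; plus 2 excess pairs × P = +506 kJ/mol; total 318 kJ/mol.
Thus E(LS) − E(HS) = 318 kJ/mol.

318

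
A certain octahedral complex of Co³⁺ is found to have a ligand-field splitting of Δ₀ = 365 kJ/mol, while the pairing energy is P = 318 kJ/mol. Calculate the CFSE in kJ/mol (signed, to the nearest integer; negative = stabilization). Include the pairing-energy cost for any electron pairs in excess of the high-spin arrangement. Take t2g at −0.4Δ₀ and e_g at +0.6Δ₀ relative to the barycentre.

-240

Co sits in group 9; removing 3 electrons leaves Co³⁺ with 9 − 3 = 6 d electrons.
Since Δ₀ = 365 kJ/mol > P = 318 kJ/mol, the complex adopts the low-spin configuration.
Filling d⁶ accordingly: t2g^6 e_g^0.
Orbital CFSE = -2.4Δ₀ = -2.4 × 365 = -876 kJ/mol.
Excess pairs vs high-spin: 3 − 1 = 2; pairing cost = +636 kJ/mol.
Net CFSE = -876 + 636 = -240 kJ/mol.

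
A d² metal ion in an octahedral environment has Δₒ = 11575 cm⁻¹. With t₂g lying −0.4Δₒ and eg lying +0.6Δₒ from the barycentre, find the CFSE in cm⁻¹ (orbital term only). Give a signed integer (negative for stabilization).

The d² electrons fill as t₂g² eg⁰.
CFSE(orbital) = 2×(-0.4Δₒ) + 0×(0.6Δₒ) = -0.8Δₒ; with Δₒ = 11575 cm⁻¹ that is -9260 cm⁻¹.

-9260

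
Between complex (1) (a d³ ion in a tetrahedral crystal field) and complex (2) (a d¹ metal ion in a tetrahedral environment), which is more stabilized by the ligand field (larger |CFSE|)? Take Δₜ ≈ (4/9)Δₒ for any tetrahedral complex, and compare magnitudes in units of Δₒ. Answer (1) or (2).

(1): With tetrahedral geometry the complex is necessarily high-spin; e^2 t2^1, CFSE = -0.8Δₜ ≈ -0.36Δₒ.
(2): With tetrahedral geometry the complex is necessarily high-spin; e¹ t₂⁰, CFSE = -0.6Δₜ ≈ -0.27Δₒ.
So (1) has the larger |CFSE|.

(1)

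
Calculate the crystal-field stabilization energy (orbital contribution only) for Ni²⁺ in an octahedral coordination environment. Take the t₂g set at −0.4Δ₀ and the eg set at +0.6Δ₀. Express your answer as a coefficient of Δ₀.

-1.2 Δ₀

Ni sits in group 10; removing 2 electrons leaves Ni²⁺ with 10 − 2 = 8 d electrons.
For octahedral d⁸ the high- and low-spin configurations coincide.
Configuration: t₂g⁶ eg².
CFSE = 6(-0.4Δ₀) + 2(0.6Δ₀) = -2.4Δ₀ + 1.2Δ₀ = -1.2Δ₀.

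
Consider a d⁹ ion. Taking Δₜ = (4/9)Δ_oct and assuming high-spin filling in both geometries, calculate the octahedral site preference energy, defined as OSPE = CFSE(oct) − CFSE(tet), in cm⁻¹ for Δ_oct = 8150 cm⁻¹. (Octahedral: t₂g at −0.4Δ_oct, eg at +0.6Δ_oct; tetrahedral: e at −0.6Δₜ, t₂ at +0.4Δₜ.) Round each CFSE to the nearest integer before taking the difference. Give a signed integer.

-3441

Octahedral high-spin t2g^6 e_g^3: CFSE = -0.6 × 8150 = -4890 cm⁻¹.
Tetrahedral e^4 t2^5 gives -0.4Δₜ = -0.4 × (4/9) × 8150 = -1449 cm⁻¹.
Subtracting, OSPE = -4890 − (-1449) = -3441 cm⁻¹.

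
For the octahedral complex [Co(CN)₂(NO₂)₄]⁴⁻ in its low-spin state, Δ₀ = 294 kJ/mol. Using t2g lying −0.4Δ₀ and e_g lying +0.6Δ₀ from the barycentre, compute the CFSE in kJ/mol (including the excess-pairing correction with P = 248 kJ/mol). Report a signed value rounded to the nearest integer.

-281

Ligand charges: 2×(-1) from CN⁻ and 4×(-1) from NO₂⁻ sum to -6; with overall charge -4, Co is +2.
Co²⁺: group 9, so d-count = 9 − 2 = 7.
The d⁷ electrons fill as t2g^6 e_g^1.
CFSE(orbital) = 6×(-0.4Δ₀) + 1×(0.6Δ₀) = -1.8Δ₀; with Δ₀ = 294 kJ/mol that is -529 kJ/mol.
Pairing penalty: 3 pairs vs 2 in the high-spin reference → 1 extra × P = 248 kJ/mol.
Combining: -529 + 248 = -281 kJ/mol.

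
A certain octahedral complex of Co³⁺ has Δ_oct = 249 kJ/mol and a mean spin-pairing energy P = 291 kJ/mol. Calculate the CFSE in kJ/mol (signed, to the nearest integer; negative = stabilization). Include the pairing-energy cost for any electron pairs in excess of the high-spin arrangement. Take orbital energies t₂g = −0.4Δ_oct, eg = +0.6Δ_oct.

Group 9 minus oxidation state +3 gives a d⁶ configuration for Co³⁺.
Here Δ_oct < P (249 < 291), so the high-spin state is favoured.
That gives t₂g⁴ eg².
Orbital CFSE = -0.4Δ_oct = -0.4 × 249 = -100 kJ/mol.
High-spin has no excess pairs, so no pairing correction applies.

-100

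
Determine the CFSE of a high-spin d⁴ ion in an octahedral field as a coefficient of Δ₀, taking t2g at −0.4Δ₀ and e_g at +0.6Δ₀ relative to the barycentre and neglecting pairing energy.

Configuration: t2g^3 e_g^1.
CFSE = 3(-0.4Δ₀) + 1(0.6Δ₀) = -1.2Δ₀ + 0.6Δ₀ = -0.6Δ₀.

-0.6 Δ₀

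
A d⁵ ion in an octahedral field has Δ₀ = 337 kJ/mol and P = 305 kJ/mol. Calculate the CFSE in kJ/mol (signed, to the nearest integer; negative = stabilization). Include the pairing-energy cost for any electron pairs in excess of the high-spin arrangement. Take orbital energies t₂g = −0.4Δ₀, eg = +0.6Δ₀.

-64

Since Δ₀ = 337 kJ/mol > P = 305 kJ/mol, the complex adopts the low-spin configuration.
Filling d⁵ accordingly: t₂g⁵ eg⁰.
Orbital CFSE = -2.0Δ₀ = -2.0 × 337 = -674 kJ/mol.
Excess pairs vs high-spin: 2 − 0 = 2; pairing cost = +610 kJ/mol.
Net CFSE = -674 + 610 = -64 kJ/mol.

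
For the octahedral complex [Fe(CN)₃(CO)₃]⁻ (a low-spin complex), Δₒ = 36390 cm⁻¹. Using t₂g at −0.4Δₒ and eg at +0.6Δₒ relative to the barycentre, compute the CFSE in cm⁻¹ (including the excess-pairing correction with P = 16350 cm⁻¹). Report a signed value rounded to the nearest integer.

Ligand charges: 3×(-1) from CN⁻ and 3×(+0) from CO sum to -3; with overall charge -1, Fe is +2.
Fe sits in group 8; removing 2 electrons leaves Fe²⁺ with 8 − 2 = 6 d electrons.
The d⁶ electrons fill as t₂g⁶ eg⁰.
Orbital CFSE = 6(-0.4) + 0(0.6) = -2.4Δₒ = -2.4 × 36390 = -87336 cm⁻¹.
High-spin d⁶ would be t₂g⁴ eg² with 1 pair; low-spin has 3, so 2 excess pairs cost +2P = +32700 cm⁻¹.
Combining: -87336 + 32700 = -54636 cm⁻¹.

-54636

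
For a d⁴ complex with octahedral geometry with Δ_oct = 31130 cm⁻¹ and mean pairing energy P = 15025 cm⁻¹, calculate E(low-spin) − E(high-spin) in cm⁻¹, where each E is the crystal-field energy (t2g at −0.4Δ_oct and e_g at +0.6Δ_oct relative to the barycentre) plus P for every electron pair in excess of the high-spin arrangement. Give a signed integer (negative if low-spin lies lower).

In the high-spin limit (t2g^3 e_g^1) the orbital term is -0.6Δ_oct = -18678 cm⁻¹, with no excess pairing.
Low-spin t2g^4 e_g^0 gives -1.6Δ_oct = -49808 cm⁻¹, but forming 1 extra pair costs 1P = 15025 cm⁻¹, so E(LS) = -49808 + 15025 = -34783 cm⁻¹.
The difference is -34783 − (-18678) = -16105 cm⁻¹, so low-spin lies lower.

-16105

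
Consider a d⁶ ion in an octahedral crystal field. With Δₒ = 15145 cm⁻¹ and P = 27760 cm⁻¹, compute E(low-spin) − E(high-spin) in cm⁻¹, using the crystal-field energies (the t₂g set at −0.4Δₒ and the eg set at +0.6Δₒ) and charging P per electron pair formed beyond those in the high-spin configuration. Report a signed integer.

25230

In the high-spin limit (t₂g⁴ eg²) the orbital term is -0.4Δₒ = -6058 cm⁻¹, with no excess pairing.
Low-spin t₂g⁶ eg⁰ gives -2.4Δₒ = -36348 cm⁻¹, but forming 2 extra pairs costs 2P = 55520 cm⁻¹, so E(LS) = -36348 + 55520 = 19172 cm⁻¹.
Thus E(LS) − E(HS) = 25230 cm⁻¹.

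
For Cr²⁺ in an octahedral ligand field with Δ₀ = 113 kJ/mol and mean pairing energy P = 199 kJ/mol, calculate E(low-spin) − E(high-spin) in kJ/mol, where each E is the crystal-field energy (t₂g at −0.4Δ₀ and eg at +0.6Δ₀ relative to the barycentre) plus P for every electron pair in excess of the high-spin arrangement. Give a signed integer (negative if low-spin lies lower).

Cr sits in group 6; removing 2 electrons leaves Cr²⁺ with 6 − 2 = 4 d electrons.
High-spin: t₂g³ eg¹, CFSE = -0.6Δ₀ = -68 kJ/mol.
Low-spin: t₂g⁴ eg⁰, orbital CFSE = -1.6Δ₀ = -181 kJ/mol; plus 1 excess pair × P = +199 kJ/mol; total 18 kJ/mol.
Thus E(LS) − E(HS) = 86 kJ/mol.

86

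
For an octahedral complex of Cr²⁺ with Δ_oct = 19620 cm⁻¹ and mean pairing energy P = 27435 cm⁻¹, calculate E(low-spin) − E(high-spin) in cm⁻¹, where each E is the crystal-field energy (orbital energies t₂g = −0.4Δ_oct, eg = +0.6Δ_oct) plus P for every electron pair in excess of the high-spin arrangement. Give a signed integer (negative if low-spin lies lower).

Group 6 minus oxidation state +2 gives a d⁴ configuration for Cr²⁺.
High-spin: t₂g³ eg¹, CFSE = -0.6Δ_oct = -11772 cm⁻¹.
Low-spin: t₂g⁴ eg⁰, orbital CFSE = -1.6Δ_oct = -31392 cm⁻¹; plus 1 excess pair × P = +27435 cm⁻¹; total -3957 cm⁻¹.
The difference is -3957 − (-11772) = 7815 cm⁻¹, so high-spin lies lower.

7815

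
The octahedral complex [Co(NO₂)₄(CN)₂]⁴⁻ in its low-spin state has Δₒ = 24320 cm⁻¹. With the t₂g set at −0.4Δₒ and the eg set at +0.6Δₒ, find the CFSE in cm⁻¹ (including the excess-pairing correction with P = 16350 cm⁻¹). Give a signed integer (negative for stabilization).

Ligand charges: 4×(-1) from NO₂⁻ and 2×(-1) from CN⁻ sum to -6; with overall charge -4, Co is +2.
Co²⁺: group 9, so d-count = 9 − 2 = 7.
Configuration: t₂g⁶ eg¹.
The orbital stabilization is -1.8Δₒ = -1.8 × 24320 = -43776 cm⁻¹.
Pairing penalty: 3 pairs vs 2 in the high-spin reference → 1 extra × P = 16350 cm⁻¹.
Combining: -43776 + 16350 = -27426 cm⁻¹.

-27426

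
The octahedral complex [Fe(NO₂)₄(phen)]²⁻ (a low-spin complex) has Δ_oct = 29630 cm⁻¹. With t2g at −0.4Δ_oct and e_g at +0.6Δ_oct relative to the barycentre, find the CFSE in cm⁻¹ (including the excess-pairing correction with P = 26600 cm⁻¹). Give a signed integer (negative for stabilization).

Ligand charges: 4×(-1) from NO₂⁻ and 1×(+0) from phen sum to -4; with overall charge -2, Fe is +2.
Group 8 minus oxidation state +2 gives a d⁶ configuration for Fe²⁺.
Electron filling gives t2g^6 e_g^0.
CFSE(orbital) = 6×(-0.4Δ_oct) + 0×(0.6Δ_oct) = -2.4Δ_oct; with Δ_oct = 29630 cm⁻¹ that is -71112 cm⁻¹.
Pairing penalty: 3 pairs vs 1 in the high-spin reference → 2 extra × P = 53200 cm⁻¹.
Net CFSE = -71112 + 53200 = -17912 cm⁻¹.

-17912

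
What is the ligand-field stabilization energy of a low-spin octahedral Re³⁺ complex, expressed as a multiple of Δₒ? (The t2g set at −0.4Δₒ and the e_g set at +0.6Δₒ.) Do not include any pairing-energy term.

Group 7 minus oxidation state +3 gives a d⁴ configuration for Re³⁺.
Configuration: t2g^4 e_g^0.
CFSE = 4(-0.4Δₒ) + 0(0.6Δₒ) = -1.6Δₒ + 0.0Δₒ = -1.6Δₒ.

-1.6 Δₒ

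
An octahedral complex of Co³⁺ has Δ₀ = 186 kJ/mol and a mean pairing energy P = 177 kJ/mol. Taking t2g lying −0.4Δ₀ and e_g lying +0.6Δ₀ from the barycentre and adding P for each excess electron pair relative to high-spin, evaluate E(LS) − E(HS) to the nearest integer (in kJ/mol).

-18

Group 9 minus oxidation state +3 gives a d⁶ configuration for Co³⁺.
In the high-spin limit (t2g^4 e_g^2) the orbital term is -0.4Δ₀ = -74 kJ/mol, with no excess pairing.
Low-spin t2g^6 e_g^0 gives -2.4Δ₀ = -446 kJ/mol, but forming 2 extra pairs costs 2P = 354 kJ/mol, so E(LS) = -446 + 354 = -92 kJ/mol.
Thus E(LS) − E(HS) = -18 kJ/mol.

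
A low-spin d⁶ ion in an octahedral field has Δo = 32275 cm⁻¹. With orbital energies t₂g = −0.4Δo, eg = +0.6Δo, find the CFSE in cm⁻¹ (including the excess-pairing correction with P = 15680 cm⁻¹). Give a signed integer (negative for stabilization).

-46100

The d⁶ electrons fill as t₂g⁶ eg⁰.
CFSE(orbital) = 6×(-0.4Δo) + 0×(0.6Δo) = -2.4Δo; with Δo = 32275 cm⁻¹ that is -77460 cm⁻¹.
High-spin d⁶ would be t₂g⁴ eg² with 1 pair; low-spin has 3, so 2 excess pairs cost +2P = +31360 cm⁻¹.
Net CFSE = -77460 + 31360 = -46100 cm⁻¹.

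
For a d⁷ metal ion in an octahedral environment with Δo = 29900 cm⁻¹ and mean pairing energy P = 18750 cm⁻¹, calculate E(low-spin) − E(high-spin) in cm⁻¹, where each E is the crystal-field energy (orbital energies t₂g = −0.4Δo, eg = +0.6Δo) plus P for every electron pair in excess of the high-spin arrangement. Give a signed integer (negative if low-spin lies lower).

-11150

In the high-spin limit (t₂g⁵ eg²) the orbital term is -0.8Δo = -23920 cm⁻¹, with no excess pairing.
For low-spin the configuration is t₂g⁶ eg¹: orbital energy -1.8 × 29900 = -53820 cm⁻¹, and 1 additional pair relative to high-spin adds 18750 cm⁻¹, giving -35070 cm⁻¹.
E(LS) − E(HS) = -35070 − (-23920) = -11150 cm⁻¹.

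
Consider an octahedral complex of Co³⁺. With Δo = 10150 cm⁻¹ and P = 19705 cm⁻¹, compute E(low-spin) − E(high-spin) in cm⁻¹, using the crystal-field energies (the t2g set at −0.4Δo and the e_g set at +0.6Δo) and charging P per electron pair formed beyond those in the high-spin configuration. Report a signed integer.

Co is in group 9, so Co³⁺ is d⁶ (9 − 3 = 6).
High-spin d⁶ fills as t2g^4 e_g^2 with CFSE 4(−0.4) + 2(+0.6) = -0.4Δo = -4060 cm⁻¹.
For low-spin the configuration is t2g^6 e_g^0: orbital energy -2.4 × 10150 = -24360 cm⁻¹, and 2 additional pairs relative to high-spin add 39410 cm⁻¹, giving 15050 cm⁻¹.
The difference is 15050 − (-4060) = 19110 cm⁻¹, so high-spin lies lower.

19110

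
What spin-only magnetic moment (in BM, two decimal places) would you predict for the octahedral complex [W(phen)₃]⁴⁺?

phen is neutral, so the +4 overall charge sits on W: oxidation state +4.
Group 6 minus oxidation state +4 gives a d² configuration for W⁴⁺.
Configuration: t₂g² eg⁰ → 2 unpaired electrons.
μ(spin-only) = √[2(2+2)] = √8 ≈ 2.83 BM.

2.83 BM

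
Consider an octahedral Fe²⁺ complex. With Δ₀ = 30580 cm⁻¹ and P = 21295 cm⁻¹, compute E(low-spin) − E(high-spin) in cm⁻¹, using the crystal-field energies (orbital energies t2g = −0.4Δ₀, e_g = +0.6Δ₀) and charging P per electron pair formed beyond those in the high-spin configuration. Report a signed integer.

Fe²⁺: group 8, so d-count = 8 − 2 = 6.
High-spin: t2g^4 e_g^2, CFSE = -0.4Δ₀ = -12232 cm⁻¹.
For low-spin the configuration is t2g^6 e_g^0: orbital energy -2.4 × 30580 = -73392 cm⁻¹, and 2 additional pairs relative to high-spin add 42590 cm⁻¹, giving -30802 cm⁻¹.
The difference is -30802 − (-12232) = -18570 cm⁻¹, so low-spin lies lower.

-18570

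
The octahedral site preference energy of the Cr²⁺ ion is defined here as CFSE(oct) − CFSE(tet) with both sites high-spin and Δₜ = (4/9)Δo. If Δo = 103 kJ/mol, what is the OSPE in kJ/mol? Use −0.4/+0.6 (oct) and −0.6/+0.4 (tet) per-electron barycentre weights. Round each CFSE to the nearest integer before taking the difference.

-44

Cr is in group 6, so Cr²⁺ is d⁴ (6 − 2 = 4).
Octahedral (high-spin): t₂g³ eg¹, CFSE = 3(−0.4) + 1(+0.6) = -0.6Δo = -0.6 × 103 = -62 kJ/mol.
Tetrahedral: e² t₂², CFSE = 2(−0.6) + 2(+0.4) = -0.4Δₜ = -0.4 × (4/9) × 103 = -18 kJ/mol.
OSPE = -62 − (-18) = -44 kJ/mol.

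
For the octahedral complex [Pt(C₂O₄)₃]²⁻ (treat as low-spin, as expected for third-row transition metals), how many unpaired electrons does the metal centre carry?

0

Each C₂O₄²⁻ contributes -2; 3 × (-2) = -6. With overall charge -2, Pt is in the +4 oxidation state.
Pt⁴⁺: group 10, so d-count = 10 − 4 = 6.
Configuration: t2g^6 e_g^0, giving 0 unpaired electrons.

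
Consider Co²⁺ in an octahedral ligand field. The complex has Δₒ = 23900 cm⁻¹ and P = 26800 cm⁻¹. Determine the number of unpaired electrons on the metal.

3

Group 9 minus oxidation state +2 gives a d⁷ configuration for Co²⁺.
With Δₒ < P the complex is high-spin.
Configuration: t2g^5 e_g^2.
Unpaired electrons: 3.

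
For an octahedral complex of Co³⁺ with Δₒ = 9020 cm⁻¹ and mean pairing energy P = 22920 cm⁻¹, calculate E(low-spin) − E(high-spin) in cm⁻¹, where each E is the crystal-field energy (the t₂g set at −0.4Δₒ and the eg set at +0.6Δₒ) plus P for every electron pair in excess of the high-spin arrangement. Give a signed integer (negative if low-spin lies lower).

27800

Co is in group 9, so Co³⁺ is d⁶ (9 − 3 = 6).
High-spin d⁶ fills as t₂g⁴ eg² with CFSE 4(−0.4) + 2(+0.6) = -0.4Δₒ = -3608 cm⁻¹.
For low-spin the configuration is t₂g⁶ eg⁰: orbital energy -2.4 × 9020 = -21648 cm⁻¹, and 2 additional pairs relative to high-spin add 45840 cm⁻¹, giving 24192 cm⁻¹.
Thus E(LS) − E(HS) = 27800 cm⁻¹.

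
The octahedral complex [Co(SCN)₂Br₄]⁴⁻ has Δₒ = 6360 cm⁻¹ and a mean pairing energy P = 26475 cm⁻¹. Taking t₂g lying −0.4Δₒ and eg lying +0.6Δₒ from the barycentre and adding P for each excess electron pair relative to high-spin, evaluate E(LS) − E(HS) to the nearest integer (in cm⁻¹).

20115

Ligand charges: 2×(-1) from SCN⁻ and 4×(-1) from Br⁻ sum to -6; with overall charge -4, Co is +2.
Co²⁺: group 9, so d-count = 9 − 2 = 7.
High-spin: t₂g⁵ eg², CFSE = -0.8Δₒ = -5088 cm⁻¹.
Low-spin t₂g⁶ eg¹ gives -1.8Δₒ = -11448 cm⁻¹, but forming 1 extra pair costs 1P = 26475 cm⁻¹, so E(LS) = -11448 + 26475 = 15027 cm⁻¹.
Thus E(LS) − E(HS) = 20115 cm⁻¹.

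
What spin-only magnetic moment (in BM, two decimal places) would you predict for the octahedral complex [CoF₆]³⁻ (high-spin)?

Each F⁻ contributes -1; 6 × (-1) = -6. With overall charge -3, Co is in the +3 oxidation state.
Group 9 minus oxidation state +3 gives a d⁶ configuration for Co³⁺.
Configuration: t₂g⁴ eg² → 4 unpaired electrons.
μ(spin-only) = √[4(4+2)] = √24 ≈ 4.90 BM.

4.90 BM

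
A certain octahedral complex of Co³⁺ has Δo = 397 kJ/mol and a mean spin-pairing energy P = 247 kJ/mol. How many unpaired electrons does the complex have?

0

Group 9 minus oxidation state +3 gives a d⁶ configuration for Co³⁺.
Δo > P, so pairing is preferred: the ground state is low-spin.
That gives t₂g⁶ eg⁰.
Unpaired electrons: 0.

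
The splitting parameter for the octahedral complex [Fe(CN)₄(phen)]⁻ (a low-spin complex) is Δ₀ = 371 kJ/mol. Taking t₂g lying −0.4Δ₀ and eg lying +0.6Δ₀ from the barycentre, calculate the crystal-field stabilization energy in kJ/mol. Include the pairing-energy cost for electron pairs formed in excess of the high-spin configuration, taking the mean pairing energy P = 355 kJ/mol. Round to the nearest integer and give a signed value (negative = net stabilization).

Ligand charges: 4×(-1) from CN⁻ and 1×(+0) from phen sum to -4; with overall charge -1, Fe is +3.
Fe sits in group 8; removing 3 electrons leaves Fe³⁺ with 8 − 3 = 5 d electrons.
Electron filling gives t₂g⁵ eg⁰.
Orbital CFSE = 5(-0.4) + 0(0.6) = -2.0Δ₀ = -2.0 × 371 = -742 kJ/mol.
Pairing penalty: 2 pairs vs 0 in the high-spin reference → 2 extra × P = 710 kJ/mol.
Overall CFSE = -742 + 710 = -32 kJ/mol.

-32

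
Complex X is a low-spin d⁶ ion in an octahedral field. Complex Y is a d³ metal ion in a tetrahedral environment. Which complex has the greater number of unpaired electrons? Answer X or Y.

X: t₂g⁶ eg⁰ → 0 unpaired.
Y: Tetrahedral splitting is small, so the complex is high-spin; e² t₂¹ → 3 unpaired.
So Y has more unpaired electrons.

Y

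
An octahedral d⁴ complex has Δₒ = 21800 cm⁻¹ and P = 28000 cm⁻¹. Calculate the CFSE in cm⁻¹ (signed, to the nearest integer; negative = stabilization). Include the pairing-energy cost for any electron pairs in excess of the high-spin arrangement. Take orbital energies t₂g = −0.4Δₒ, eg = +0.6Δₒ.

Here Δₒ < P (21800 < 28000), so the high-spin state is favoured.
Filling d⁴ accordingly: t₂g³ eg¹.
Orbital CFSE = -0.6Δₒ = -0.6 × 21800 = -13080 cm⁻¹.
High-spin has no excess pairs, so no pairing correction applies.

-13080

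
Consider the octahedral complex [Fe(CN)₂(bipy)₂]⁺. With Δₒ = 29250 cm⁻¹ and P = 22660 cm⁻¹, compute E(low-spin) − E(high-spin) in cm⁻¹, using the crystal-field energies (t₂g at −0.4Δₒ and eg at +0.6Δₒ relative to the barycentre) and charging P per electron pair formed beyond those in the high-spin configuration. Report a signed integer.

-13180

Ligand charges: 2×(-1) from CN⁻ and 2×(+0) from bipy sum to -2; with overall charge +1, Fe is +3.
Fe sits in group 8; removing 3 electrons leaves Fe³⁺ with 8 − 3 = 5 d electrons.
High-spin d⁵ fills as t₂g³ eg² with CFSE 3(−0.4) + 2(+0.6) = 0.0Δₒ = 0 cm⁻¹.
For low-spin the configuration is t₂g⁵ eg⁰: orbital energy -2.0 × 29250 = -58500 cm⁻¹, and 2 additional pairs relative to high-spin add 45320 cm⁻¹, giving -13180 cm⁻¹.
The difference is -13180 − (0) = -13180 cm⁻¹, so low-spin lies lower.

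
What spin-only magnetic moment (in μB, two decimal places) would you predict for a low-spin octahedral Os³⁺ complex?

Os is in group 8, so Os³⁺ is d⁵ (8 − 3 = 5).
Configuration: t2g^5 e_g^0 → 1 unpaired electron.
μ(spin-only) = √[1(1+2)] = √3 ≈ 1.73 μB.

1.73 μB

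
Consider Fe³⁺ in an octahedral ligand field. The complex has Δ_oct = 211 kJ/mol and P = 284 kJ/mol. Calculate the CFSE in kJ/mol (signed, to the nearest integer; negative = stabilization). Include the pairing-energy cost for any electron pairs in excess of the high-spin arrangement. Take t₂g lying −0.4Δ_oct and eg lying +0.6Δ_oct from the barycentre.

0

Group 8 minus oxidation state +3 gives a d⁵ configuration for Fe³⁺.
Δ_oct < P, so pairing is avoided: the ground state is high-spin.
That gives t₂g³ eg².
Orbital CFSE = 0.0Δ_oct = 0.0 × 211 = 0 kJ/mol.
High-spin has no excess pairs, so no pairing correction applies.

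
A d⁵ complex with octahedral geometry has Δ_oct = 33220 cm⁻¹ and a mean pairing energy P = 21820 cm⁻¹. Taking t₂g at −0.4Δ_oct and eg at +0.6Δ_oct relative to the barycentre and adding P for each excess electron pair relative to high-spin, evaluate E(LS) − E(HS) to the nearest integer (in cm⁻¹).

-22800

High-spin d⁵ fills as t₂g³ eg² with CFSE 3(−0.4) + 2(+0.6) = 0.0Δ_oct = 0 cm⁻¹.
Low-spin t₂g⁵ eg⁰ gives -2.0Δ_oct = -66440 cm⁻¹, but forming 2 extra pairs costs 2P = 43640 cm⁻¹, so E(LS) = -66440 + 43640 = -22800 cm⁻¹.
The difference is -22800 − (0) = -22800 cm⁻¹, so low-spin lies lower.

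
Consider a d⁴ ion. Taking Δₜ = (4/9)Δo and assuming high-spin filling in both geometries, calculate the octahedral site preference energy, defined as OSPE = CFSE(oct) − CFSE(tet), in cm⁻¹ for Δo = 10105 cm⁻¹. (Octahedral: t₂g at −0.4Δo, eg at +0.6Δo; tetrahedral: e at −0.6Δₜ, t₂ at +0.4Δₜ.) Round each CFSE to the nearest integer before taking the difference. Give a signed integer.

-4267

In an octahedral site d⁴ (HS) is t₂g³ eg¹, giving CFSE(oct) = -0.6Δo = -6063 cm⁻¹.
In a tetrahedral site the filling is e² t₂²: CFSE(tet) = -0.4Δₜ = -0.4 × (4/9)(10105) = -1796 cm⁻¹.
OSPE = CFSE(oct) − CFSE(tet) = -6063 − (-1796) = -4267 cm⁻¹.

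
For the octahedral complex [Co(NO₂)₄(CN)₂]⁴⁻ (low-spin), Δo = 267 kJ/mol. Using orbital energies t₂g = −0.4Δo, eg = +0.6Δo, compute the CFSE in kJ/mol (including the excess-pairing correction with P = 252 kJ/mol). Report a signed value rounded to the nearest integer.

-229

Ligand charges: 4×(-1) from NO₂⁻ and 2×(-1) from CN⁻ sum to -6; with overall charge -4, Co is +2.
Co is in group 9, so Co²⁺ is d⁷ (9 − 2 = 7).
The d⁷ electrons fill as t₂g⁶ eg¹.
CFSE(orbital) = 6×(-0.4Δo) + 1×(0.6Δo) = -1.8Δo; with Δo = 267 kJ/mol that is -481 kJ/mol.
Relative to high-spin t₂g⁵ eg² (2 paired), the low-spin configuration has 1 additional pair, contributing +1 × 252 = +252 kJ/mol.
Combining: -481 + 252 = -229 kJ/mol.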